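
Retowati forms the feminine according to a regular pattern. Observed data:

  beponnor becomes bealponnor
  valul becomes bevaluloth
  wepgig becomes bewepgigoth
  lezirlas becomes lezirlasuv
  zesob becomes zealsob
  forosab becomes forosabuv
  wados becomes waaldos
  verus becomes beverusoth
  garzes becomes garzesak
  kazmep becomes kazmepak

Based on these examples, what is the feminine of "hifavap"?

wados and garzes both end in -s yet inflect differently (waaldos, garzesak), so the final letter is not what conditions the rule; the last vowel is.
"hifavap" has last vowel 'a'. The stems whose last vowel is 'a' (lezirlas → lezirlasuv, forosab → forosabuv) add -uv.
So hifavap → hifavapuv.

hifavapuv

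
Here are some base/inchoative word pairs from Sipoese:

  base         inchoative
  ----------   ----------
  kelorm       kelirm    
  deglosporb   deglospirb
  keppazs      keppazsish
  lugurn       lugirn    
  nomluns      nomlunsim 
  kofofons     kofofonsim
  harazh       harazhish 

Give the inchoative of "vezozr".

kofofons and keppazs both end in -s yet inflect differently (kofofonsim, keppazsish), so the final letter is not what conditions the rule; the second-to-last letter is.
"vezozr" has second-to-last letter 'z'. The stems whose second-to-last letter is 'z' (keppazs → keppazsish, harazh → harazhish) add -ish.
The other patterns: stems whose second-to-last letter is 'n' add -im; stems whose second-to-last letter is 'r' change the last vowel to 'i'.
So vezozr → vezozrish.

vezozrish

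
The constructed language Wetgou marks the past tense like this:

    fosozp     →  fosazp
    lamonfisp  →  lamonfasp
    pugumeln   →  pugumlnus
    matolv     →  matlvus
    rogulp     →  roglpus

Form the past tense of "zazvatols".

rogulp and lamonfisp both end in -p yet inflect differently (roglpus, lamonfasp), so the final letter is not what conditions the rule; the second-to-last letter is.
"zazvatols" has second-to-last letter 'l'. The stems whose second-to-last letter is 'l' (rogulp → roglpus, matolv → matlvus, pugumeln → pugumlnus) delete the last vowel and add -us.
So zazvatols → zazvatlsus.

zazvatlsus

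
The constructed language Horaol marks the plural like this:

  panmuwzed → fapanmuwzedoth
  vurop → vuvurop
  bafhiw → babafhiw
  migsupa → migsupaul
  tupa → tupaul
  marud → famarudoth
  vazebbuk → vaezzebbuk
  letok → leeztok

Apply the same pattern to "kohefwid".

marud and vazebbuk both have last vowel 'u' yet inflect differently (famarudoth, vaezzebbuk), so the last vowel is not what conditions the rule; the final letter is.
"kohefwid" ends in -d. The stems ending in -d (marud → famarudoth, panmuwzed → fapanmuwzedoth) add fa- … -oth around the stem.
The other patterns: stems ending in -k insert -ez- after the first vowel; stems ending in -a add -ul; stems ending in -p or -w repeat the first consonant+vowel as a prefix.
So kohefwid → fakohefwidoth.

fakohefwidoth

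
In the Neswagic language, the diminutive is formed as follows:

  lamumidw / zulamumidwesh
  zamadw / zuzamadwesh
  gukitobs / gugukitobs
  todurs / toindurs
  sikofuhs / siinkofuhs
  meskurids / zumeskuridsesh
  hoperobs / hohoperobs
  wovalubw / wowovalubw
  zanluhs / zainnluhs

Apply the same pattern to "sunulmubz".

susunulmubz

meskurids and gukitobs both end in -s yet inflect differently (zumeskuridsesh, gugukitobs), so the final letter is not what conditions the rule; the second-to-last letter is.
"sunulmubz" has second-to-last letter 'b'. The stems whose second-to-last letter is 'b' (gukitobs → gugukitobs, hoperobs → hohoperobs, wovalubw → wowovalubw) repeat the first consonant+vowel as a prefix.
The other patterns: stems whose second-to-last letter is 'd' add zu- … -esh around the stem; stems whose second-to-last letter is 'h' or 'r' insert -in- after the first vowel.
So sunulmubz → susunulmubz.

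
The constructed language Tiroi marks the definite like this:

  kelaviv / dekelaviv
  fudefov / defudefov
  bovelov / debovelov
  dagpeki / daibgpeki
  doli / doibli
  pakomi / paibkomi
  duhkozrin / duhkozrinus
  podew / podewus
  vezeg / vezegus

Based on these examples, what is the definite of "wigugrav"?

dewigugrav

kelaviv and dagpeki both have last vowel 'i' yet inflect differently (dekelaviv, daibgpeki), so the last vowel is not what conditions the rule; the final letter is.
"wigugrav" ends in -v. The stems ending in -v (kelaviv → dekelaviv, fudefov → defudefov, bovelov → debovelov) add the prefix de-.
So wigugrav → dewigugrav.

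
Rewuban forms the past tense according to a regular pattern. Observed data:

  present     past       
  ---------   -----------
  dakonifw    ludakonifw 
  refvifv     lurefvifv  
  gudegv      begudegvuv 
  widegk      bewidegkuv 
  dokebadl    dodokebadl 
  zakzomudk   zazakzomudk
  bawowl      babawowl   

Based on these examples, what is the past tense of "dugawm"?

refvifv and gudegv both end in -v yet inflect differently (lurefvifv, begudegvuv), so the final letter is not what conditions the rule; the second-to-last letter is.
"dugawm" has second-to-last letter 'w'. The one such stem in the data (bawowl → babawowl) repeats the first consonant+vowel as a prefix (as do dokebadl, zakzomudk), so the same rule applies.
So dugawm → dudugawm.

dudugawm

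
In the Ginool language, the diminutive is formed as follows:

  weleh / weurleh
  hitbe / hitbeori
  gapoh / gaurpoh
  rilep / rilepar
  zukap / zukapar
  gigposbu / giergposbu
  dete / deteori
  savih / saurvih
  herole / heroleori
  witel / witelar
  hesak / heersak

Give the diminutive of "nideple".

nidepleori

"nideple" ends in -e. The stems ending in -e (dete → deteori, herole → heroleori, hitbe → hitbeori) add -ori.
The other patterns: stems ending in -l or -p add -ar; stems ending in -h insert -ur- after the first vowel; stems ending in -k or -u insert -er- after the first vowel.
So nideple → nidepleori.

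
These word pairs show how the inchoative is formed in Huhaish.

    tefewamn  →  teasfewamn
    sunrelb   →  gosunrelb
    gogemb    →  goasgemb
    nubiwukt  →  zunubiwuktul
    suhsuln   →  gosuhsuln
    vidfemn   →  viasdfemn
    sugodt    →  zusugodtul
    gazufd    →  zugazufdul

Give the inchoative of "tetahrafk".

sunrelb and gogemb both end in -b yet inflect differently (gosunrelb, goasgemb), so the final letter is not what conditions the rule; the second-to-last letter is.
"tetahrafk" has second-to-last letter 'f'. The one such stem in the data (gazufd → zugazufdul) adds zu- … -ul around the stem, so the same rule applies.
So tetahrafk → zutetahrafkul.

zutetahrafkul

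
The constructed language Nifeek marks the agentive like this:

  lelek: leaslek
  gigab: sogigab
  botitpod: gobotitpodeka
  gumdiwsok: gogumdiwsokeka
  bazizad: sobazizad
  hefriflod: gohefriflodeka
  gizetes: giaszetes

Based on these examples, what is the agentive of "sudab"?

"sudab" has last vowel 'a'. The stems whose last vowel is 'a' (gigab → sogigab, bazizad → sobazizad) add the prefix so-.
The other patterns: stems whose last vowel is 'e' insert -as- after the first vowel; stems whose last vowel is 'o' add go- … -eka around the stem.
So sudab → sosudab.

sosudab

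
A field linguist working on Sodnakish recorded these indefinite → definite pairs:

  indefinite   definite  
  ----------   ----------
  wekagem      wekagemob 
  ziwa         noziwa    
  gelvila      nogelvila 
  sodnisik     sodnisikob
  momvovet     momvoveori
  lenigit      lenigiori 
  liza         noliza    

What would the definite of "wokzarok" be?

"wokzarok" ends in -k. The one such stem in the data (sodnisik → sodnisikob) adds -ob, so the same rule applies.
So wokzarok → wokzarokob.

wokzarokob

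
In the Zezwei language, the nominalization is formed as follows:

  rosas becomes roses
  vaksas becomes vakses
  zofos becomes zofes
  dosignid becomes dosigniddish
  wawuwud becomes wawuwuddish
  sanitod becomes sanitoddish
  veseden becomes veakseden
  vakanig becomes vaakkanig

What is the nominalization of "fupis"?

fupes

"fupis" ends in -s. The stems ending in -s (rosas → roses, vaksas → vakses, zofos → zofes) change the last vowel to 'e'.
The other patterns: stems ending in -d double the final consonant and add -ish; stems ending in -g or -n insert -ak- after the first vowel.
So fupis → fupes.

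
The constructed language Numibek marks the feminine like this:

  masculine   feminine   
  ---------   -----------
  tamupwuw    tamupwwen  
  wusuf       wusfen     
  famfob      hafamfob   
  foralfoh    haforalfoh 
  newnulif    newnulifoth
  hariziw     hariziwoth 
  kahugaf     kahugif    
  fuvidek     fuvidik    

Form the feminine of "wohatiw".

wusuf and newnulif both end in -f yet inflect differently (wusfen, newnulifoth), so the final letter is not what conditions the rule; the last vowel is.
"wohatiw" has last vowel 'i'. The stems whose last vowel is 'i' (newnulif → newnulifoth, hariziw → hariziwoth) add -oth.
The other patterns: stems whose last vowel is 'u' delete the last vowel and add -en; stems whose last vowel is 'o' add the prefix ha-; stems whose last vowel is 'a' or 'e' change the last vowel to 'i'.
So wohatiw → wohatiwoth.

wohatiwoth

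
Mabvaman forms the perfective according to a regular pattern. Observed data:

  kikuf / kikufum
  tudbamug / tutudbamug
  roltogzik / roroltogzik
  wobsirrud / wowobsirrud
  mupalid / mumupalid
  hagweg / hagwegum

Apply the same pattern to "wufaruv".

wuwufaruv

"wufaruv" has 3 vowels. The stems with 3 vowels (tudbamug → tutudbamug, roltogzik → roroltogzik, mupalid → mumupalid) repeat the first consonant+vowel as a prefix.
So wufaruv → wuwufaruv.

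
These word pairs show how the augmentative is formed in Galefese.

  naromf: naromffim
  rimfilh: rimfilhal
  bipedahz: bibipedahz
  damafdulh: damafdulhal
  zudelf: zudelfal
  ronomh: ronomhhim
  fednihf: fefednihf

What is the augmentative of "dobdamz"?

damafdulh and ronomh both end in -h yet inflect differently (damafdulhal, ronomhhim), so the final letter is not what conditions the rule; the second-to-last letter is.
"dobdamz" has second-to-last letter 'm'. The stems whose second-to-last letter is 'm' (ronomh → ronomhhim, naromf → naromffim) double the final consonant and add -im.
So dobdamz → dobdamzzim.

dobdamzzim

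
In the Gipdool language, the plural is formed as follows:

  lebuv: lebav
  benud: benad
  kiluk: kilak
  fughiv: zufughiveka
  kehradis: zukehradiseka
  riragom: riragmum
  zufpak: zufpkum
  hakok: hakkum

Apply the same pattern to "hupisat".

lebuv and fughiv both end in -v yet inflect differently (lebav, zufughiveka), so the final letter is not what conditions the rule; the last vowel is.
"hupisat" has last vowel 'a'. The one such stem in the data (zufpak → zufpkum) deletes the last vowel and adds -um (as do riragom, hakok), so the same rule applies.
So hupisat → hupistum.

hupistum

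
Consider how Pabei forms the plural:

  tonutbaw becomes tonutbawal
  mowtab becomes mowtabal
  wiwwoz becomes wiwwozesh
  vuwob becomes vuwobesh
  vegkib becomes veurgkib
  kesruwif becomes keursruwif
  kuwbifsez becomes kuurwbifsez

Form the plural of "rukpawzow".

rukpawzowesh

mowtab and vuwob both end in -b yet inflect differently (mowtabal, vuwobesh), so the final letter is not what conditions the rule; the last vowel is.
"rukpawzow" has last vowel 'o'. The stems whose last vowel is 'o' (wiwwoz → wiwwozesh, vuwob → vuwobesh) add -esh.
The other patterns: stems whose last vowel is 'a' add -al; stems whose last vowel is 'e' or 'i' insert -ur- after the first vowel.
So rukpawzow → rukpawzowesh.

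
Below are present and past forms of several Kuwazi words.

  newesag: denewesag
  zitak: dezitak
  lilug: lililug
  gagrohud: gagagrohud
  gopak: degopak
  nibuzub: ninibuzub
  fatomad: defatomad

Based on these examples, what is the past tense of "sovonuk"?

sosovonuk

lilug and newesag both end in -g yet inflect differently (lililug, denewesag), so the final letter is not what conditions the rule; the last vowel is.
"sovonuk" has last vowel 'u'. The stems whose last vowel is 'u' (gagrohud → gagagrohud, lilug → lililug, nibuzub → ninibuzub) repeat the first consonant+vowel as a prefix.
The other pattern: stems whose last vowel is 'a' add the prefix de-.
So sovonuk → sosovonuk.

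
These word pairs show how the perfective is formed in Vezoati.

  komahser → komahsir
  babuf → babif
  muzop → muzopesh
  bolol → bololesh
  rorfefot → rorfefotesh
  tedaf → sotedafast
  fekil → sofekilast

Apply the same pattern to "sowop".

sowopesh

"sowop" has last vowel 'o'. The stems whose last vowel is 'o' (muzop → muzopesh, bolol → bololesh, rorfefot → rorfefotesh) add -esh.
So sowop → sowopesh.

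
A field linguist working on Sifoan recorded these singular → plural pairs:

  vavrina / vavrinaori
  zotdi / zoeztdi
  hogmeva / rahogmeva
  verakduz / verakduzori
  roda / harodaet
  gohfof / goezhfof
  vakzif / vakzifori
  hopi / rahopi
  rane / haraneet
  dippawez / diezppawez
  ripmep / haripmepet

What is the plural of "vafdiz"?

hogmeva and roda both end in -a yet inflect differently (rahogmeva, harodaet), so the final letter is not what conditions the rule; the first letter is.
"vafdiz" begins with v-. The stems beginning with v- (verakduz → verakduzori, vakzif → vakzifori, vavrina → vavrinaori) add -ori.
The other patterns: stems beginning with h- add the prefix ra-; stems beginning with r- add ha- … -et around the stem; stems beginning with d-, g- or z- insert -ez- after the first vowel.
So vafdiz → vafdizori.

vafdizori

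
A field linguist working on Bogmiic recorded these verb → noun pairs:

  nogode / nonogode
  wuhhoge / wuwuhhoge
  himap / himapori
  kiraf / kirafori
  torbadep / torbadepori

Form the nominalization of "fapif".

fapifori

"fapif" ends in -f. The one such stem in the data (kiraf → kirafori) adds -ori, so the same rule applies.
The other pattern: stems ending in -e repeat the first consonant+vowel as a prefix.
So fapif → fapifori.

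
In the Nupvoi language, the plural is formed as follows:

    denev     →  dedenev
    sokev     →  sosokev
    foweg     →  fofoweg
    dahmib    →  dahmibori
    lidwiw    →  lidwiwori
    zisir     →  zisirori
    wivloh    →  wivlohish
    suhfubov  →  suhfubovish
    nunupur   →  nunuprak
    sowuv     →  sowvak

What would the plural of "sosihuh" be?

denev and suhfubov both end in -v yet inflect differently (dedenev, suhfubovish), so the final letter is not what conditions the rule; the last vowel is.
"sosihuh" has last vowel 'u'. The stems whose last vowel is 'u' (nunupur → nunuprak, sowuv → sowvak) delete the last vowel and add -ak.
The other patterns: stems whose last vowel is 'e' repeat the first consonant+vowel as a prefix; stems whose last vowel is 'i' add -ori; stems whose last vowel is 'o' add -ish.
So sosihuh → sosihhak.

sosihhak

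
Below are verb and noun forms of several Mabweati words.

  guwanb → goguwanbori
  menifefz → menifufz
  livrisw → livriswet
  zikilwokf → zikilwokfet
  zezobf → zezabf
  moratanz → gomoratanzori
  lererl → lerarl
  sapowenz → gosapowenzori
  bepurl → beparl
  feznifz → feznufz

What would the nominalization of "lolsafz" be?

"lolsafz" has second-to-last letter 'f'. The stems whose second-to-last letter is 'f' (feznifz → feznufz, menifefz → menifufz) change the last vowel to 'u'.
So lolsafz → lolsufz.

lolsufz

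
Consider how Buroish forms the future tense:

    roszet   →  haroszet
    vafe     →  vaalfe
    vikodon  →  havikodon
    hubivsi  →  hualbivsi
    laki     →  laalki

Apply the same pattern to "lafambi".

laalfambi

roszet and vafe both have last vowel 'e' yet inflect differently (haroszet, vaalfe), so the last vowel is not what conditions the rule; whether the stem ends in a vowel or a consonant is.
"lafambi" ends in a vowel. The stems ending in a vowel (laki → laalki, hubivsi → hualbivsi, vafe → vaalfe) insert -al- after the first vowel.
So lafambi → laalfambi.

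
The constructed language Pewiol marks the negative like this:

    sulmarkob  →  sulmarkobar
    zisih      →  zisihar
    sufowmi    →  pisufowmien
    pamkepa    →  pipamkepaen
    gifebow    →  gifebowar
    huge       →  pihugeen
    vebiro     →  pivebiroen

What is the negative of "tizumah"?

gifebow and vebiro both have last vowel 'o' yet inflect differently (gifebowar, pivebiroen), so the last vowel is not what conditions the rule; whether the stem ends in a vowel or a consonant is.
"tizumah" ends in a consonant. The stems ending in a consonant (gifebow → gifebowar, zisih → zisihar, sulmarkob → sulmarkobar) add -ar.
The other pattern: stems ending in a vowel add pi- … -en around the stem.
So tizumah → tizumahar.

tizumahar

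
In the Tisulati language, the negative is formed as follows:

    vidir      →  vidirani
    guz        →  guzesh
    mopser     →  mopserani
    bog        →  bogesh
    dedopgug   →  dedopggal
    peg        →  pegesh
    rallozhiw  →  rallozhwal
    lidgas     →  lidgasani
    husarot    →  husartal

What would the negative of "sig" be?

sigesh

peg and dedopgug both end in -g yet inflect differently (pegesh, dedopggal), so the final letter is not what conditions the rule; the number of vowels is.
"sig" has 1 vowel. The stems with 1 vowel (peg → pegesh, guz → guzesh, bog → bogesh) add -esh.
The other patterns: stems with 2 vowels add -ani; stems with 3 vowels delete the last vowel and add -al.
So sig → sigesh.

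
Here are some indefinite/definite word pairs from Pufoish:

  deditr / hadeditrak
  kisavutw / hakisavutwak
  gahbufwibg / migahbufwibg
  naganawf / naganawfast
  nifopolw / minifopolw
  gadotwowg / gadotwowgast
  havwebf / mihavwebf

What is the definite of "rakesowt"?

rakesowtast

gadotwowg and gahbufwibg both end in -g yet inflect differently (gadotwowgast, migahbufwibg), so the final letter is not what conditions the rule; the second-to-last letter is.
"rakesowt" has second-to-last letter 'w'. The stems whose second-to-last letter is 'w' (gadotwowg → gadotwowgast, naganawf → naganawfast) add -ast.
The other patterns: stems whose second-to-last letter is 't' add ha- … -ak around the stem; stems whose second-to-last letter is 'b' or 'l' add the prefix mi-.
So rakesowt → rakesowtast.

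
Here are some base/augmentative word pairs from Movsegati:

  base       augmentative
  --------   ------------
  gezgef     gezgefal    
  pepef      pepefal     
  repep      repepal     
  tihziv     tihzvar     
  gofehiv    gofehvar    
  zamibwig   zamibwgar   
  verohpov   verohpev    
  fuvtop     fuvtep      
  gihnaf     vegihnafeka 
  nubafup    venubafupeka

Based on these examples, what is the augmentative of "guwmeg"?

guwmegal

tihziv and verohpov both end in -v yet inflect differently (tihzvar, verohpev), so the final letter is not what conditions the rule; the last vowel is.
"guwmeg" has last vowel 'e'. The stems whose last vowel is 'e' (gezgef → gezgefal, pepef → pepefal, repep → repepal) add -al.
So guwmeg → guwmegal.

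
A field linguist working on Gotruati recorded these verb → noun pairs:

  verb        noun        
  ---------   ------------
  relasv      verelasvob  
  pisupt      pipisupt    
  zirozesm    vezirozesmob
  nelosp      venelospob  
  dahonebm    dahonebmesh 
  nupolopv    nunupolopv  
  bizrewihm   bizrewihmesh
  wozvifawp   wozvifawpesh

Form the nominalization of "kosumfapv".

kokosumfapv

nupolopv and relasv both end in -v yet inflect differently (nunupolopv, verelasvob), so the final letter is not what conditions the rule; the second-to-last letter is.
"kosumfapv" has second-to-last letter 'p'. The stems whose second-to-last letter is 'p' (nupolopv → nunupolopv, pisupt → pipisupt) repeat the first consonant+vowel as a prefix.
The other patterns: stems whose second-to-last letter is 's' add ve- … -ob around the stem; stems whose second-to-last letter is 'b', 'h' or 'w' add -esh.
So kosumfapv → kokosumfapv.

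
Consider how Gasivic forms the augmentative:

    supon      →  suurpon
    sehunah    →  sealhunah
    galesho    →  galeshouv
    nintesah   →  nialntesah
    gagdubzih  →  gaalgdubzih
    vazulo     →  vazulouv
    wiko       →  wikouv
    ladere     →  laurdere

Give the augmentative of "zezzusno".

zezzusnouv

"zezzusno" ends in -o. The stems ending in -o (wiko → wikouv, vazulo → vazulouv, galesho → galeshouv) add -uv.
So zezzusno → zezzusnouv.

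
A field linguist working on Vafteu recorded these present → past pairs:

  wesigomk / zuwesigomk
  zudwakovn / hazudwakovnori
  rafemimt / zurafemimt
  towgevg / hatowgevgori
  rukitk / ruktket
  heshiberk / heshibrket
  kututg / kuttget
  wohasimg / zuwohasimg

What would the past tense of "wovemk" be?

wohasimg and towgevg both end in -g yet inflect differently (zuwohasimg, hatowgevgori), so the final letter is not what conditions the rule; the second-to-last letter is.
"wovemk" has second-to-last letter 'm'. The stems whose second-to-last letter is 'm' (rafemimt → zurafemimt, wohasimg → zuwohasimg, wesigomk → zuwesigomk) add the prefix zu-.
So wovemk → zuwovemk.

zuwovemk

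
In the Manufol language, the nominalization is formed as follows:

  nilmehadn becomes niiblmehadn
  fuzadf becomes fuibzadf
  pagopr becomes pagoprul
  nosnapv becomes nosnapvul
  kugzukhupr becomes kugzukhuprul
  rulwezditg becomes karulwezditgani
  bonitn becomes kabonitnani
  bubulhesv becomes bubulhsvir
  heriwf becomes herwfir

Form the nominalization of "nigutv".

kanigutvani

nilmehadn and bonitn both end in -n yet inflect differently (niiblmehadn, kabonitnani), so the final letter is not what conditions the rule; the second-to-last letter is.
"nigutv" has second-to-last letter 't'. The stems whose second-to-last letter is 't' (rulwezditg → karulwezditgani, bonitn → kabonitnani) add ka- … -ani around the stem.
So nigutv → kanigutvani.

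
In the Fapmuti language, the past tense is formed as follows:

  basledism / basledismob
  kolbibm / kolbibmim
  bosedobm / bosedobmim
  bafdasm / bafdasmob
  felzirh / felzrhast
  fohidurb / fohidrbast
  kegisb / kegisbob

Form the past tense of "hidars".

"hidars" has second-to-last letter 'r'. The stems whose second-to-last letter is 'r' (felzirh → felzrhast, fohidurb → fohidrbast) delete the last vowel and add -ast.
So hidars → hidrsast.

hidrsast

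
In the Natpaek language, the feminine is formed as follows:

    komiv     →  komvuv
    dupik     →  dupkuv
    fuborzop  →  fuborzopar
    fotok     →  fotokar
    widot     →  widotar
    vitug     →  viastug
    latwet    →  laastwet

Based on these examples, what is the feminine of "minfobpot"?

dupik and fotok both end in -k yet inflect differently (dupkuv, fotokar), so the final letter is not what conditions the rule; the last vowel is.
"minfobpot" has last vowel 'o'. The stems whose last vowel is 'o' (fuborzop → fuborzopar, fotok → fotokar, widot → widotar) add -ar.
The other patterns: stems whose last vowel is 'i' delete the last vowel and add -uv; stems whose last vowel is 'e' or 'u' insert -as- after the first vowel.
So minfobpot → minfobpotar.

minfobpotar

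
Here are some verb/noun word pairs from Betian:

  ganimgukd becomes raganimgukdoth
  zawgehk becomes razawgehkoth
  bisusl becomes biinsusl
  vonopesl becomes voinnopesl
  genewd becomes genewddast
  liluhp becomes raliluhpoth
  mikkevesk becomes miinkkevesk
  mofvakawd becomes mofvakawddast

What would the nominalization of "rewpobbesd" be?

reinwpobbesd

mikkevesk and zawgehk both end in -k yet inflect differently (miinkkevesk, razawgehkoth), so the final letter is not what conditions the rule; the second-to-last letter is.
"rewpobbesd" has second-to-last letter 's'. The stems whose second-to-last letter is 's' (vonopesl → voinnopesl, mikkevesk → miinkkevesk, bisusl → biinsusl) insert -in- after the first vowel.
So rewpobbesd → reinwpobbesd.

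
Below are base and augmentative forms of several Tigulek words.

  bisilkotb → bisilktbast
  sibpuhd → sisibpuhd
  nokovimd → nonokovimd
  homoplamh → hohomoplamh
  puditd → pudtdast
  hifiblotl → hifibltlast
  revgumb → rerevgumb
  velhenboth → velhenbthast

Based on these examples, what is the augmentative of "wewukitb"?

wewuktbast

"wewukitb" has second-to-last letter 't'. The stems whose second-to-last letter is 't' (velhenboth → velhenbthast, bisilkotb → bisilktbast, hifiblotl → hifibltlast) delete the last vowel and add -ast.
So wewukitb → wewuktbast.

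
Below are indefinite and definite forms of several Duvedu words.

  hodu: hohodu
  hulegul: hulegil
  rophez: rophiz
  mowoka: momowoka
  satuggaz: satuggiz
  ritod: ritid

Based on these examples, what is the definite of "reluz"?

reliz

hulegul and hodu both have last vowel 'u' yet inflect differently (hulegil, hohodu), so the last vowel is not what conditions the rule; whether the stem ends in a vowel or a consonant is.
"reluz" ends in a consonant. The stems ending in a consonant (hulegul → hulegil, rophez → rophiz, satuggaz → satuggiz) change the last vowel to 'i'.
So reluz → reliz.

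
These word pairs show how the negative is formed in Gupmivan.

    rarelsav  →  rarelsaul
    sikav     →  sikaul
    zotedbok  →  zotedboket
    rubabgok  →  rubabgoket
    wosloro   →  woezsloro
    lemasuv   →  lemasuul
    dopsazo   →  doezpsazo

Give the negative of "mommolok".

mommoloket

zotedbok and dopsazo both have last vowel 'o' yet inflect differently (zotedboket, doezpsazo), so the last vowel is not what conditions the rule; the final letter is.
"mommolok" ends in -k. The stems ending in -k (zotedbok → zotedboket, rubabgok → rubabgoket) add -et.
The other patterns: stems ending in -v drop the final letter and add -ul; stems ending in -o insert -ez- after the first vowel.
So mommolok → mommoloket.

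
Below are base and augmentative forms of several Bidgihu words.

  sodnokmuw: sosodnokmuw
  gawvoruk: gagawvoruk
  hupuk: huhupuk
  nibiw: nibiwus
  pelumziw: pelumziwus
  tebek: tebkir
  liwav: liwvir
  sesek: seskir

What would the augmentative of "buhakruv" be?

"buhakruv" has last vowel 'u'. The stems whose last vowel is 'u' (sodnokmuw → sosodnokmuw, gawvoruk → gagawvoruk, hupuk → huhupuk) repeat the first consonant+vowel as a prefix.
So buhakruv → bubuhakruv.

bubuhakruv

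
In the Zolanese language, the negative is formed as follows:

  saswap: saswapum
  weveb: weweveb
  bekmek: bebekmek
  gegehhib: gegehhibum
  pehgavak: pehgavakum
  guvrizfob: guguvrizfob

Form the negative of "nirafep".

ninirafep

"nirafep" has last vowel 'e'. The stems whose last vowel is 'e' (bekmek → bebekmek, weveb → weweveb) repeat the first consonant+vowel as a prefix.
So nirafep → ninirafep.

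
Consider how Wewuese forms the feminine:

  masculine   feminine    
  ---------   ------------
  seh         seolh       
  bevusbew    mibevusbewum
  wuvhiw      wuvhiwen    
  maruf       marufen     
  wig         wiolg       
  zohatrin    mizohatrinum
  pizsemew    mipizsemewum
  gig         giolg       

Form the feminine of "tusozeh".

wuvhiw and bevusbew both end in -w yet inflect differently (wuvhiwen, mibevusbewum), so the final letter is not what conditions the rule; the number of vowels is.
"tusozeh" has 3 vowels. The stems with 3 vowels (bevusbew → mibevusbewum, pizsemew → mipizsemewum, zohatrin → mizohatrinum) add mi- … -um around the stem.
So tusozeh → mitusozehum.

mitusozehum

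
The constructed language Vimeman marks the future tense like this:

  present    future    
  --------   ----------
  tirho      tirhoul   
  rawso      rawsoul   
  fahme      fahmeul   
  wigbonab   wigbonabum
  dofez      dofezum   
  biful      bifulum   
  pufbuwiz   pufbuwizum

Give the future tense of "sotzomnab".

sotzomnabum

fahme and dofez both have last vowel 'e' yet inflect differently (fahmeul, dofezum), so the last vowel is not what conditions the rule; whether the stem ends in a vowel or a consonant is.
"sotzomnab" ends in a consonant. The stems ending in a consonant (wigbonab → wigbonabum, dofez → dofezum, biful → bifulum) add -um.
So sotzomnab → sotzomnabum.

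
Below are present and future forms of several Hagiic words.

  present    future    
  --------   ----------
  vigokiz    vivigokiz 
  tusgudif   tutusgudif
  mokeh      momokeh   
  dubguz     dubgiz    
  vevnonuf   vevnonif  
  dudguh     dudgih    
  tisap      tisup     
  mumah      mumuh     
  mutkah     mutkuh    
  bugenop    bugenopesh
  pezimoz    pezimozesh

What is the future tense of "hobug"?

vigokiz and dubguz both end in -z yet inflect differently (vivigokiz, dubgiz), so the final letter is not what conditions the rule; the last vowel is.
"hobug" has last vowel 'u'. The stems whose last vowel is 'u' (dubguz → dubgiz, vevnonuf → vevnonif, dudguh → dudgih) change the last vowel to 'i'.
So hobug → hobig.

hobig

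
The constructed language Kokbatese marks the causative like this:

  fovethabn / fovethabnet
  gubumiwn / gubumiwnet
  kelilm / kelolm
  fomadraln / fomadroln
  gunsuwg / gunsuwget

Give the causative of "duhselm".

"duhselm" has second-to-last letter 'l'. The stems whose second-to-last letter is 'l' (kelilm → kelolm, fomadraln → fomadroln) change the last vowel to 'o'.
So duhselm → duhsolm.

duhsolm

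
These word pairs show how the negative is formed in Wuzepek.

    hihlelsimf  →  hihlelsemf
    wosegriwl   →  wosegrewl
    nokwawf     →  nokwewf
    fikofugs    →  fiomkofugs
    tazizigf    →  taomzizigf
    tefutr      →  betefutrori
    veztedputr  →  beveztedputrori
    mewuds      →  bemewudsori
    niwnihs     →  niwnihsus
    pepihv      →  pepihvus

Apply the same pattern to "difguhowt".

difguhewt

hihlelsimf and tazizigf both end in -f yet inflect differently (hihlelsemf, taomzizigf), so the final letter is not what conditions the rule; the second-to-last letter is.
"difguhowt" has second-to-last letter 'w'. The stems whose second-to-last letter is 'w' (wosegriwl → wosegrewl, nokwawf → nokwewf) change the last vowel to 'e'.
So difguhowt → difguhewt.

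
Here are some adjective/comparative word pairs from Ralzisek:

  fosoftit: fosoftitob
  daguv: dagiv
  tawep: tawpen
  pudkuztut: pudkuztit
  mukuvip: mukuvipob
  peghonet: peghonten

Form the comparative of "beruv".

beriv

"beruv" has last vowel 'u'. The stems whose last vowel is 'u' (daguv → dagiv, pudkuztut → pudkuztit) change the last vowel to 'i'.
So beruv → beriv.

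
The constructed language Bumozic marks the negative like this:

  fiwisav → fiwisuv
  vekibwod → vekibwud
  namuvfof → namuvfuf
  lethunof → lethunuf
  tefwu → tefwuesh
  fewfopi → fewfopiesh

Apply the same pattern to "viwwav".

viwwuv

"viwwav" ends in a consonant. The stems ending in a consonant (fiwisav → fiwisuv, vekibwod → vekibwud, namuvfof → namuvfuf) change the last vowel to 'u'.
So viwwav → viwwuv.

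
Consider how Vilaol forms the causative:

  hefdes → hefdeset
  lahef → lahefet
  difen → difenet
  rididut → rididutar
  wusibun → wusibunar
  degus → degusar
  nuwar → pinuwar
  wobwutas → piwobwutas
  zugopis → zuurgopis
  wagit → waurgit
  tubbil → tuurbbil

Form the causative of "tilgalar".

pitilgalar

difen and wusibun both end in -n yet inflect differently (difenet, wusibunar), so the final letter is not what conditions the rule; the last vowel is.
"tilgalar" has last vowel 'a'. The stems whose last vowel is 'a' (nuwar → pinuwar, wobwutas → piwobwutas) add the prefix pi-.
The other patterns: stems whose last vowel is 'e' add -et; stems whose last vowel is 'u' add -ar; stems whose last vowel is 'i' insert -ur- after the first vowel.
So tilgalar → pitilgalar.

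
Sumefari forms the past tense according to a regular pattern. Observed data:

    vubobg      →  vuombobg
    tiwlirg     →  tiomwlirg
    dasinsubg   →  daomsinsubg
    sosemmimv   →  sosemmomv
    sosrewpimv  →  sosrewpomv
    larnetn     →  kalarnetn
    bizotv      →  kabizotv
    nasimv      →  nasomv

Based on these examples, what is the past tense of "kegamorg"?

keomgamorg

nasimv and bizotv both end in -v yet inflect differently (nasomv, kabizotv), so the final letter is not what conditions the rule; the second-to-last letter is.
"kegamorg" has second-to-last letter 'r'. The one such stem in the data (tiwlirg → tiomwlirg) inserts -om- after the first vowel (as do vubobg, dasinsubg), so the same rule applies.
So kegamorg → keomgamorg.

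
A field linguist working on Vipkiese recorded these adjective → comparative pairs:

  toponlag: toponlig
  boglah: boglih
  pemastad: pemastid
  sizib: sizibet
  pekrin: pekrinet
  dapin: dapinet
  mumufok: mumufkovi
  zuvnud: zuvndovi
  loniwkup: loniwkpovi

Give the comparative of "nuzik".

pemastad and zuvnud both end in -d yet inflect differently (pemastid, zuvndovi), so the final letter is not what conditions the rule; the last vowel is.
"nuzik" has last vowel 'i'. The stems whose last vowel is 'i' (sizib → sizibet, pekrin → pekrinet, dapin → dapinet) add -et.
So nuzik → nuziket.

nuziket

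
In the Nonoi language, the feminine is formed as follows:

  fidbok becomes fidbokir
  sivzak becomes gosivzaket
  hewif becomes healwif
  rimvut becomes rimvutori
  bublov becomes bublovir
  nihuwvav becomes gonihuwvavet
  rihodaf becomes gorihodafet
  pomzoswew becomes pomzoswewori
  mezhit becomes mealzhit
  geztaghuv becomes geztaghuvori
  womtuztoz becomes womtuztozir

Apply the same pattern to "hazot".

bublov and nihuwvav both end in -v yet inflect differently (bublovir, gonihuwvavet), so the final letter is not what conditions the rule; the last vowel is.
"hazot" has last vowel 'o'. The stems whose last vowel is 'o' (bublov → bublovir, fidbok → fidbokir, womtuztoz → womtuztozir) add -ir.
The other patterns: stems whose last vowel is 'a' add go- … -et around the stem; stems whose last vowel is 'i' insert -al- after the first vowel; stems whose last vowel is 'e' or 'u' add -ori.
So hazot → hazotir.

hazotir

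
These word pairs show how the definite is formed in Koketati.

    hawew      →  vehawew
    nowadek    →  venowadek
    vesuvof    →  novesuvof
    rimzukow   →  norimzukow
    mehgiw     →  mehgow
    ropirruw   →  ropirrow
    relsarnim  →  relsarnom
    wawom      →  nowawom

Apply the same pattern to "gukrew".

vegukrew

hawew and rimzukow both end in -w yet inflect differently (vehawew, norimzukow), so the final letter is not what conditions the rule; the last vowel is.
"gukrew" has last vowel 'e'. The stems whose last vowel is 'e' (nowadek → venowadek, hawew → vehawew) add the prefix ve-.
The other patterns: stems whose last vowel is 'o' add the prefix no-; stems whose last vowel is 'i' or 'u' change the last vowel to 'o'.
So gukrew → vegukrew.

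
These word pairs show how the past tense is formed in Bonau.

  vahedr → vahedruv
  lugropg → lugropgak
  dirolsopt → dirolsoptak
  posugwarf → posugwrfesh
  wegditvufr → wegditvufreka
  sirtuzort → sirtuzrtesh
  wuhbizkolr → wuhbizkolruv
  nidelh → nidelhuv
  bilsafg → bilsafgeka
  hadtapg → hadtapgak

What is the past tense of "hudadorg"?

hudadrgesh

bilsafg and lugropg both end in -g yet inflect differently (bilsafgeka, lugropgak), so the final letter is not what conditions the rule; the second-to-last letter is.
"hudadorg" has second-to-last letter 'r'. The stems whose second-to-last letter is 'r' (sirtuzort → sirtuzrtesh, posugwarf → posugwrfesh) delete the last vowel and add -esh.
So hudadorg → hudadrgesh.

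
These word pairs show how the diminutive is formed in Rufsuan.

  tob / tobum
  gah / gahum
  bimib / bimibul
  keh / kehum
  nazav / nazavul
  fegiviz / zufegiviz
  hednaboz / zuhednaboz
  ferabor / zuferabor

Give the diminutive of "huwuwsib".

tob and bimib both end in -b yet inflect differently (tobum, bimibul), so the final letter is not what conditions the rule; the number of vowels is.
"huwuwsib" has 3 vowels. The stems with 3 vowels (fegiviz → zufegiviz, hednaboz → zuhednaboz, ferabor → zuferabor) add the prefix zu-.
The other patterns: stems with 1 vowel add -um; stems with 2 vowels add -ul.
So huwuwsib → zuhuwuwsib.

zuhuwuwsib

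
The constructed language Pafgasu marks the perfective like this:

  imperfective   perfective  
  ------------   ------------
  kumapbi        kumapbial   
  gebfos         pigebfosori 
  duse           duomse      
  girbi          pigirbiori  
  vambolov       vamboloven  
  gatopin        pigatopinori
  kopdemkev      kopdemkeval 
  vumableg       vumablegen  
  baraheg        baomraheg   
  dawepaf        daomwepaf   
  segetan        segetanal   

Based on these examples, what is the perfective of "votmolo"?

"votmolo" begins with v-. The stems beginning with v- (vambolov → vamboloven, vumableg → vumablegen) add -en.
So votmolo → votmoloen.

votmoloen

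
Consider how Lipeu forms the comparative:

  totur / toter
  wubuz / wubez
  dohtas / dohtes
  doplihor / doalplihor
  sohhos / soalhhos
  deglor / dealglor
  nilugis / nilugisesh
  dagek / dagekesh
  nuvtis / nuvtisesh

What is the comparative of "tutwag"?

tutweg

totur and doplihor both end in -r yet inflect differently (toter, doalplihor), so the final letter is not what conditions the rule; the last vowel is.
"tutwag" has last vowel 'a'. The one such stem in the data (dohtas → dohtes) changes the last vowel to 'e' (as do totur, wubuz), so the same rule applies.
The other patterns: stems whose last vowel is 'o' insert -al- after the first vowel; stems whose last vowel is 'e' or 'i' add -esh.
So tutwag → tutweg.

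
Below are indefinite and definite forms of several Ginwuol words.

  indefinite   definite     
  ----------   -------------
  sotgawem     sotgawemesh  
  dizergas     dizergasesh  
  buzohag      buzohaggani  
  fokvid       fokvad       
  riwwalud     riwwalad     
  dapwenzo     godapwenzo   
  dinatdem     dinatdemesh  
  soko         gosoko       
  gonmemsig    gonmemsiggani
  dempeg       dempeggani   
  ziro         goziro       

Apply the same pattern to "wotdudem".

gonmemsig and fokvid both have last vowel 'i' yet inflect differently (gonmemsiggani, fokvad), so the last vowel is not what conditions the rule; the final letter is.
"wotdudem" ends in -m. The stems ending in -m (sotgawem → sotgawemesh, dinatdem → dinatdemesh) add -esh.
The other patterns: stems ending in -o add the prefix go-; stems ending in -g double the final consonant and add -ani; stems ending in -d change the last vowel to 'a'.
So wotdudem → wotdudemesh.

wotdudemesh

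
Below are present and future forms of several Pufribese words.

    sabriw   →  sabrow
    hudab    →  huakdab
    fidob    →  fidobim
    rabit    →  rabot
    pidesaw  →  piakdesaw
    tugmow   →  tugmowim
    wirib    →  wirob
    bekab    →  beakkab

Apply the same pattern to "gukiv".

fidob and wirib both end in -b yet inflect differently (fidobim, wirob), so the final letter is not what conditions the rule; the last vowel is.
"gukiv" has last vowel 'i'. The stems whose last vowel is 'i' (wirib → wirob, sabriw → sabrow, rabit → rabot) change the last vowel to 'o'.
The other patterns: stems whose last vowel is 'o' add -im; stems whose last vowel is 'a' insert -ak- after the first vowel.
So gukiv → gukov.

gukov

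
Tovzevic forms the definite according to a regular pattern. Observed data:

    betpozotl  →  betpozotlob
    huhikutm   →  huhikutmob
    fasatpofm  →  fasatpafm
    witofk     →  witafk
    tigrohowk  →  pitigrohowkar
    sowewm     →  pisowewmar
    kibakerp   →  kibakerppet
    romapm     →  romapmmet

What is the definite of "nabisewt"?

"nabisewt" has second-to-last letter 'w'. The stems whose second-to-last letter is 'w' (tigrohowk → pitigrohowkar, sowewm → pisowewmar) add pi- … -ar around the stem.
The other patterns: stems whose second-to-last letter is 't' add -ob; stems whose second-to-last letter is 'f' change the last vowel to 'a'; stems whose second-to-last letter is 'p' or 'r' double the final consonant and add -et.
So nabisewt → pinabisewtar.

pinabisewtar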